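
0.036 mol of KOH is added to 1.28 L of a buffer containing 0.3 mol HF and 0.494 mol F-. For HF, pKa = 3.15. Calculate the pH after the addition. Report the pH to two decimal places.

pH = 3.45

After neutralization: n(HF) = 0.264 mol, n(F-) = 0.53 mol.
pH = pKa + log([A⁻]/[HA]) = 3.15 + log(0.53/0.264) = 3.15 +0.303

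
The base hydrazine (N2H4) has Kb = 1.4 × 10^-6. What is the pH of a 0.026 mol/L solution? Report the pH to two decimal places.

N2H4 + H2O ⇌ N2H5+ + OH-
Kb = [OH-]²/(0.026 − [OH-]) = 1.4 × 10^-6
Assume [OH-] ≪ 0.026: [OH-] ≈ √(1.4 × 10^-6 × 0.026) = 1.91 × 10^-4 M
([OH-]/C₀ = 0.73% < 5%, so the approximation holds.)
pOH = −log(1.91 × 10^-4) = 3.72; pH = 14.00 − 3.72 = 10.28

pH = 10.28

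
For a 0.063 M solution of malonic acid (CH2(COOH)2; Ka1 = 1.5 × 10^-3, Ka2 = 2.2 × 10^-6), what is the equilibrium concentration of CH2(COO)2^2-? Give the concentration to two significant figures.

2.2 × 10^-6 M

First ionization gives [H+] ≈ [CH2(COOH)COO-] = 9.00 × 10^-3 M.
Second step: Ka2 = [H+][CH2(COO)2^2-]/[CH2(COOH)COO-] ≈ [CH2(COO)2^2-] (since [H+] ≈ [CH2(COOH)COO-]).
So [CH2(COO)2^2-] ≈ Ka2.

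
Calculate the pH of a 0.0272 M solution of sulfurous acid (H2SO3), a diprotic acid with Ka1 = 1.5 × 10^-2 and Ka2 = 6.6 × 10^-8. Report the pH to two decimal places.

pH = 1.85

Since Ka1 ≫ Ka2, the first ionization dominates [H+].
Ka1 = x²/(0.0272 − x) = 1.5 × 10^-2
Solving the quadratic: x = (−Ka1 + √(Ka1² + 4·Ka1·C₀))/2 = 1.40 × 10^-2 M
pH = −log(1.40 × 10^-2) = 1.85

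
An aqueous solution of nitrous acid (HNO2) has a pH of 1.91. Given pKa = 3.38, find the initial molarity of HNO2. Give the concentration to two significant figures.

[H+] = 10^(-1.91) = 1.23 × 10^-2 M = x
Ka = 10^(−3.38) = 4.17 × 10^-4
Ka = x²/(C₀ − x) ⇒ C₀ = x + x²/Ka
C₀ = 1.23 × 10^-2 + (1.23 × 10^-2)²/(4.17 × 10^-4) = 3.75 × 10^-1 M

C₀ = 3.8 × 10^-1 M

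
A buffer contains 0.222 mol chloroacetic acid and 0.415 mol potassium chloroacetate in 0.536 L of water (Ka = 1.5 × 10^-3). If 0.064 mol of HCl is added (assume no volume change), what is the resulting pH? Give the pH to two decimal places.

pH = 2.91

Added H+ converts ClCH2COO- to ClCH2COOH: ClCH2COOH → 0.286 mol, ClCH2COO- → 0.351 mol.
pKa = −log(1.5 × 10^-3) = 2.824
Henderson–Hasselbalch with mole ratio 0.351/0.286: pH = 2.824 + (+0.089)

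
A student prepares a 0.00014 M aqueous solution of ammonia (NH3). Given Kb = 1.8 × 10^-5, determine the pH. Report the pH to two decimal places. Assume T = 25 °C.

pH = 9.62

NH3 + H2O ⇌ NH4+ + OH-
Kb = [OH-]²/(0.00014 − [OH-]) = 1.8 × 10^-5
The 5% rule fails; solving [OH-]² + Kb·[OH-] − Kb·C₀ = 0 exactly:
[OH-] = (−Kb + √(Kb² + 4·Kb·C₀))/2 = 4.20 × 10^-5 M
pOH = −log(4.20 × 10^-5) = 4.38; pH = 14.00 − 4.38 = 9.62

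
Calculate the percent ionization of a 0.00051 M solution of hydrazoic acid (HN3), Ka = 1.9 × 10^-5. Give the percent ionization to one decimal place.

17.5%

HN3 ⇌ N3- + H+; let x = [H+] at equilibrium.
Ka = x²/(C₀ − x); solving the quadratic gives x = 8.94 × 10^-5 M.
Fraction ionized = 8.94 × 10^-5 / 0.00051 = 0.1753 → 17.5%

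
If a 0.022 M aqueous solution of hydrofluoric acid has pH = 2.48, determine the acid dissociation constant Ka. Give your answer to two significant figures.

Ka = 5.9 × 10^-4

[H+] = 10^(-2.48) = 3.31 × 10^-3 M
At equilibrium [HA] = 0.022 − 3.31 × 10^-3 = 1.87 × 10^-2 M
Ka = [H+][A-]/[HA] = (3.31 × 10^-3)² / 1.87 × 10^-2 = 5.9 × 10^-4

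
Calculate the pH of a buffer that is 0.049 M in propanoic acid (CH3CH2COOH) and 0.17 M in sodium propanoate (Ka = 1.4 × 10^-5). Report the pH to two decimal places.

pKa = −log(1.4 × 10^-5) = 4.854
Using pH = pKa + log([base]/[acid]) with [base]/[acid] = 0.17/0.049:
pH = 4.854 + (+0.540) = 5.39

pH = 5.39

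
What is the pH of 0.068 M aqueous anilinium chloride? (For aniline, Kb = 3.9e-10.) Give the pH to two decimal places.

pH = 2.88

C6H5NH3+ is the conjugate acid of the weak base C6H5NH2.
Ka = Kw/Kb = 1.0×10^-14 / 3.9 × 10^-10 = 2.56 × 10^-5
Ka = x²/(0.068 − x) = 2.56 × 10^-5
Assume x ≪ 0.068: x ≈ √(2.56 × 10^-5 × 0.068) = 1.32 × 10^-3 M
Check: 1.9% ionized — well under 5%, approximation valid.
pH = −log[H+] = −log(1.32 × 10^-3) = 2.88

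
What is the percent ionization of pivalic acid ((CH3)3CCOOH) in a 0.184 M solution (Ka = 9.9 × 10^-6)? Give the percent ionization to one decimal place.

0.7%

(CH3)3CCOOH ⇌ (CH3)3CCOO- + H+; let x = [H+] at equilibrium.
x ≈ √(Ka·C₀) = √(9.9 × 10^-6 × 0.184) = 1.35 × 10^-3 M
Fraction ionized = 1.35 × 10^-3 / 0.184 = 0.0073 → 0.7%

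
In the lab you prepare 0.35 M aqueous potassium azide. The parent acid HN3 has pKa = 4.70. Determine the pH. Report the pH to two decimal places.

pH = 9.12

N3- is the conjugate base of the weak acid HN3.
Ka = 10^(−4.70) = 2.00 × 10^-5
Kb = Kw/Ka = 1.0×10^-14 / 2.00 × 10^-5 = 5.00 × 10^-10
Kb = [OH-]²/(0.35 − [OH-]) = 5.00 × 10^-10
Neglecting [OH-] in the denominator: [OH-] = √(5.00 × 10^-10 × 0.35) = 1.32 × 10^-5 M
pOH = 4.88, so pH = 14.00 − pOH = 9.12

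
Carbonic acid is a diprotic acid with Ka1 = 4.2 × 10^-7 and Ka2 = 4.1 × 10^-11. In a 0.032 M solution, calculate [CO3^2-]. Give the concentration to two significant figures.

4.1 × 10^-11 M

First ionization gives [H+] ≈ [HCO3-] = 1.16 × 10^-4 M.
Second step: Ka2 = [H+][CO3^2-]/[HCO3-] ≈ [CO3^2-] (since [H+] ≈ [HCO3-]).
So [CO3^2-] ≈ Ka2.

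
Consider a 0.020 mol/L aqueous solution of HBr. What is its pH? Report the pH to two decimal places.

HBr is a strong acid and dissociates completely, so [H+] = 0.020 M.
pH = -log(0.02) = 1.70

pH = 1.70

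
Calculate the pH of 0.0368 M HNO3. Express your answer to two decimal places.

pH = 1.43

HNO3 is a strong acid and dissociates completely, so [H+] = 0.0368 M.
pH = -log(0.0368) = 1.43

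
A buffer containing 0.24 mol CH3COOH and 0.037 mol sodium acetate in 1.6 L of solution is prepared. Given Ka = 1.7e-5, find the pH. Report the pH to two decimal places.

pH = 3.96

pKa = −log(1.7 × 10^-5) = 4.770
Using pH = pKa + log([base]/[acid]) with [base]/[acid] = 0.037/0.24:
pH = 4.770 + (-0.812) = 3.96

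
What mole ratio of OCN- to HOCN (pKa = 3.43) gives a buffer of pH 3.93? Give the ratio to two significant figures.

ratio = 3.2

pH = pKa + log(r) ⇒ log(r) = 3.93 − 3.43 = +0.50
r = [OCN-]/[HOCN] = 10^(+0.50) = 3.16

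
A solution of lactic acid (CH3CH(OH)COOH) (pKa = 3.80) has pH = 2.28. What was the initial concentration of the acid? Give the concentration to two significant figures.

[H+] = 10^(-2.28) = 5.25 × 10^-3 M = x
Ka = 10^(−3.80) = 1.58 × 10^-4
Ka = x²/(C₀ − x) ⇒ C₀ = x + x²/Ka
C₀ = 5.25 × 10^-3 + (5.25 × 10^-3)²/(1.58 × 10^-4) = 1.80 × 10^-1 M

C₀ = 1.8 × 10^-1 M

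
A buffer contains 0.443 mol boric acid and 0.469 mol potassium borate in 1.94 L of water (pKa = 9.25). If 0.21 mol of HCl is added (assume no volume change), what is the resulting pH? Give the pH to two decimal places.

pH = 8.85

After neutralization: n(B(OH)3) = 0.653 mol, n(B(OH)4-) = 0.259 mol.
Henderson–Hasselbalch with mole ratio 0.259/0.653: pH = 9.25 + (-0.402)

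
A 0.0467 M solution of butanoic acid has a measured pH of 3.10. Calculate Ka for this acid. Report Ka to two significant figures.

Ka = 1.4 × 10^-5

[H+] = 10^(-3.10) = 7.94 × 10^-4 M
At equilibrium [HA] = 0.0467 − 7.94 × 10^-4 = 4.59 × 10^-2 M
Ka = [H+][A-]/[HA] = (7.94 × 10^-4)² / 4.59 × 10^-2 = 1.4 × 10^-5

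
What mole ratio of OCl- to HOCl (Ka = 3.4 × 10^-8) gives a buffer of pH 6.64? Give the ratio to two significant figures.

pKa = -log(3.4 × 10^-8) = 7.469
pH = pKa + log(r) ⇒ log(r) = 6.64 − 7.469 = -0.829
r = [OCl-]/[HOCl] = 10^(-0.829) = 0.148

ratio = 0.15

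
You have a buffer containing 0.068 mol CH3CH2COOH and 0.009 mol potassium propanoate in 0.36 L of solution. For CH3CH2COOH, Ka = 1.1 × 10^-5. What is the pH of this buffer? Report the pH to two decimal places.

pKa = −log(1.1 × 10^-5) = 4.959
Henderson–Hasselbalch: pH = pKa + log([CH3CH2COO-]/[CH3CH2COOH]) = 4.959 + log(0.009/0.068)
pH = 4.959 + (-0.878) = 4.08

pH = 4.08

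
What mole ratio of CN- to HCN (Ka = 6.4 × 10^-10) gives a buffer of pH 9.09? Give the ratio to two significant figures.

ratio = 0.79

pKa = -log(6.4 × 10^-10) = 9.194
pH = pKa + log(r) ⇒ log(r) = 9.09 − 9.194 = -0.104
r = [CN-]/[HCN] = 10^(-0.104) = 0.787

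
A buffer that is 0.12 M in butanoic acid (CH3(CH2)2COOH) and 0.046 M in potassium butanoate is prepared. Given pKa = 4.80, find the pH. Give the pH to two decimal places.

pH = 4.38

pH = pKa + log([A⁻]/[HA]) = 4.80 + log(0.046/0.12)
pH = 4.80 + (-0.416) = 4.38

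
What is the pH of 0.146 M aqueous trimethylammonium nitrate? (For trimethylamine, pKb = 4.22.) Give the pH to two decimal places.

(CH3)3NH+ is the conjugate acid of the weak base (CH3)3N.
Kb = 10^(−4.22) = 6.03 × 10^-5
Ka = Kw/Kb = 1.0×10^-14 / 6.03 × 10^-5 = 1.66 × 10^-10
From the ICE table, Ka = x²/(0.146 − x) = 1.66 × 10^-10.
Since Ka ≪ C₀, x ≈ √(Ka·C₀) = 4.92 × 10^-6 M.
Check: 0.0034% ionized — well under 5%, approximation valid.
pH = −log[H+] = −log(4.92 × 10^-6) = 5.31

pH = 5.31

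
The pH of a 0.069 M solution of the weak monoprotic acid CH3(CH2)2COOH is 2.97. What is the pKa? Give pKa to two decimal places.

[H+] = 10^(-2.97) = 1.07 × 10^-3 M
At equilibrium [HA] = 0.069 − 1.07 × 10^-3 = 6.79 × 10^-2 M
Ka = [H+][A-]/[HA] = (1.07 × 10^-3)² / 6.79 × 10^-2 = 1.69 × 10^-5
pKa = -log(1.69 × 10^-5) = 4.77

pKa = 4.77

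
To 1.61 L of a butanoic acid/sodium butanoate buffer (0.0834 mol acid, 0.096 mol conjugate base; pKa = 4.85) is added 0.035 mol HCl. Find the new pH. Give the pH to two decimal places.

pH = 4.56

Added H+ converts CH3(CH2)2COO- to CH3(CH2)2COOH: CH3(CH2)2COOH → 0.118 mol, CH3(CH2)2COO- → 0.061 mol.
pH = pKa + log(n_CH3(CH2)2COO-/n_CH3(CH2)2COOH) = 4.85 + log(0.061/0.118) = 4.85 + (-0.287)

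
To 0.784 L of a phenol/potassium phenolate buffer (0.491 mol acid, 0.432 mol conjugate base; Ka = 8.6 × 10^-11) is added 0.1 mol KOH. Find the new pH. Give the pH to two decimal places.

OH- converts C6H5OH to C6H5O-: C6H5OH → 0.391 mol, C6H5O- → 0.532 mol.
pKa = −log(8.6 × 10^-11) = 10.066
Henderson–Hasselbalch with mole ratio 0.532/0.391: pH = 10.066 + (+0.134)

pH = 10.20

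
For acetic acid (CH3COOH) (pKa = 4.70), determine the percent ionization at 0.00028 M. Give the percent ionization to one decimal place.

23.4%

CH3COOH ⇌ CH3COO- + H+; let x = [H+] at equilibrium.
Ka = 10^(−4.70) = 2.00 × 10^-5
Solve x² + 2e-05x − 5.6e-09 = 0 → x = 6.55 × 10^-5 M
% ionization = x/C₀ × 100% = 6.55 × 10^-5/0.00028 × 100% = 23.4%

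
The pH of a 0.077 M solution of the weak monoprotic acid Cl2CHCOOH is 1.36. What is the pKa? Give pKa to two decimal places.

[H+] = 10^(-1.36) = 4.37 × 10^-2 M
At equilibrium [HA] = 0.077 − 4.37 × 10^-2 = 3.33 × 10^-2 M
Ka = [H+][A-]/[HA] = (4.37 × 10^-2)² / 3.33 × 10^-2 = 5.73 × 10^-2
pKa = -log(5.73 × 10^-2) = 1.24

pKa = 1.24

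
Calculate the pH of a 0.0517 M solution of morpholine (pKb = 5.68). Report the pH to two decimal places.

C4H8ONH + H2O ⇌ C4H8ONH2+ + OH-
Kb = 10^(−5.68) = 2.09 × 10^-6
From the ICE table, Kb = [OH-]²/(0.0517 − [OH-]) = 2.09 × 10^-6.
Assume [OH-] ≪ 0.0517: [OH-] ≈ √(2.09 × 10^-6 × 0.0517) = 3.29 × 10^-4 M
([OH-]/C₀ = 0.64% < 5%, so the approximation holds.)
pOH = 3.48, so pH = 14.00 − pOH = 10.52

pH = 10.52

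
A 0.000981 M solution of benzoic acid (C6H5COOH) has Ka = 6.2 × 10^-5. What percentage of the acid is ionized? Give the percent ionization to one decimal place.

C6H5COOH ⇌ C6H5COO- + H+; let x = [H+] at equilibrium.
Ka = x²/(C₀ − x); solving the quadratic gives x = 2.18 × 10^-4 M.
% ionization = x/C₀ × 100% = 2.18 × 10^-4/0.000981 × 100% = 22.2%

22.2%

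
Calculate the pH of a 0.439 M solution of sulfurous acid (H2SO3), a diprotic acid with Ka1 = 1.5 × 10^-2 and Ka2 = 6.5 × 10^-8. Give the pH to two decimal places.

pH = 1.13

Since Ka1 ≫ Ka2, the first ionization dominates [H+].
Ka1 = x²/(0.439 − x) = 1.5 × 10^-2
Solving the quadratic: x = (−Ka1 + √(Ka1² + 4·Ka1·C₀))/2 = 7.40 × 10^-2 M
pH = −log(7.40 × 10^-2) = 1.13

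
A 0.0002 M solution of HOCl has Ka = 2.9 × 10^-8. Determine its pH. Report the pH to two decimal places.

HOCl ⇌ OCl- + H+
Let x = [H+] at equilibrium. Ka = x²/(0.0002 − x).
Since Ka ≪ C₀, x ≈ √(Ka·C₀) = 2.41 × 10^-6 M.
Check: 1.2% ionized — well under 5%, approximation valid.
pH = −log(2.41 × 10^-6) = 5.62

pH = 5.62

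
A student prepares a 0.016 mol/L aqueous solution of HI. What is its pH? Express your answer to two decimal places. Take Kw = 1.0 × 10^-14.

HI is a strong acid and dissociates completely, so [H+] = 0.016 M.
pH = -log(0.016) = 1.80

pH = 1.80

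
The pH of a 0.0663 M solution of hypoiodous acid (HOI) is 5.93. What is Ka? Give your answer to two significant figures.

[H+] = 10^(-5.93) = 1.17 × 10^-6 M
At equilibrium [HA] = 0.0663 − 1.17 × 10^-6 = 6.63 × 10^-2 M
Ka = [H+][A-]/[HA] = (1.17 × 10^-6)² / 6.63 × 10^-2 = 2.1 × 10^-11

Ka = 2.1 × 10^-11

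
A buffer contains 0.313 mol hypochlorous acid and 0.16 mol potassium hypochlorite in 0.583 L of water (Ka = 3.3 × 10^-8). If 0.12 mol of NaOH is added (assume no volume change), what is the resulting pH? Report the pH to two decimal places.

OH- converts HOCl to OCl-: HOCl → 0.193 mol, OCl- → 0.28 mol.
pKa = −log(3.3 × 10^-8) = 7.481
pH = pKa + log(n_OCl-/n_HOCl) = 7.481 + log(0.28/0.193) = 7.481 + (+0.162)

pH = 7.64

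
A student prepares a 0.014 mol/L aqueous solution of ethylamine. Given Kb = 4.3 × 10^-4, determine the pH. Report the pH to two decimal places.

pH = 11.35

C2H5NH2 + H2O ⇌ C2H5NH3+ + OH-
Let x = [OH-] at equilibrium. Kb = x²/(0.014 − x).
x is not negligible relative to C₀; solve x² + 0.00043·x − 6.02e-06 = 0.
x = (−Kb + √(Kb² + 4·Kb·C₀))/2 = 2.25 × 10^-3 M
pOH = 2.65, so pH = 14.00 − pOH = 11.35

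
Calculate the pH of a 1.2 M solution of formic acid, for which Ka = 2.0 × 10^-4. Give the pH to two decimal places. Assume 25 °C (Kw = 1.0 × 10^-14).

pH = 1.81

HCOOH ⇌ HCOO- + H+
Ka = x²/(1.2 − x) = 2.0 × 10^-4
Assume x ≪ 1.2: x ≈ √(2.0 × 10^-4 × 1.2) = 1.55 × 10^-2 M
(x/C₀ = 1.3% < 5%, so the approximation holds.)
pH = −log(1.55 × 10^-2) = 1.81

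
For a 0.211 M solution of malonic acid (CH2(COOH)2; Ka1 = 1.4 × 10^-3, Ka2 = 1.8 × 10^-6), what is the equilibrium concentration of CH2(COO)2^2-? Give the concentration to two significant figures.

First ionization gives [H+] ≈ [CH2(COOH)COO-] = 1.65 × 10^-2 M.
Second step: Ka2 = [H+][CH2(COO)2^2-]/[CH2(COOH)COO-] ≈ [CH2(COO)2^2-] (since [H+] ≈ [CH2(COOH)COO-]).
So [CH2(COO)2^2-] ≈ Ka2.

1.8 × 10^-6 M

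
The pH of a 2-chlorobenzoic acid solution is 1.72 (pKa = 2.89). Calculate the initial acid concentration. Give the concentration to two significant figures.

C₀ = 3.0 × 10^-1 M

[H+] = 10^(-1.72) = 1.91 × 10^-2 M = x
Ka = 10^(−2.89) = 1.29 × 10^-3
Ka = x²/(C₀ − x) ⇒ C₀ = x + x²/Ka
C₀ = 1.91 × 10^-2 + (1.91 × 10^-2)²/(1.29 × 10^-3) = 3.02 × 10^-1 M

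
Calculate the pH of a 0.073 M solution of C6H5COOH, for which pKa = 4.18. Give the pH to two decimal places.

pH = 2.66

C6H5COOH ⇌ C6H5COO- + H+
Ka = 10^(−4.18) = 6.61 × 10^-5
From the ICE table, Ka = [H+]²/(0.073 − [H+]) = 6.61 × 10^-5.
Neglecting [H+] in the denominator: [H+] = √(6.61 × 10^-5 × 0.073) = 2.20 × 10^-3 M
Check: 3% ionized — well under 5%, approximation valid.
pH = −log(2.20 × 10^-3) = 2.66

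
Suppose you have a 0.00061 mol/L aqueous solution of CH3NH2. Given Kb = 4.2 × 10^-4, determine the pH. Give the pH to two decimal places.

CH3NH2 + H2O ⇌ CH3NH3+ + OH-
Kb = x²/(0.00061 − x) = 4.2 × 10^-4
x is not negligible relative to C₀; solve x² + 0.00042·x − 2.56e-07 = 0.
x = [−0.00042 + √(0.00042² + 1.02e-06)]/2 = 3.38 × 10^-4 M
pOH = 3.47, so pH = 14.00 − pOH = 10.53

pH = 10.53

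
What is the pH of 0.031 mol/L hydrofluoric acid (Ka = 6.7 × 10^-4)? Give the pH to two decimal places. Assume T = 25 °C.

HF ⇌ F- + H+
Let x = [H+] at equilibrium. Ka = x²/(0.031 − x).
Here C₀/Ka ≈ 46.3, so the small-x approximation fails. Use the quadratic:
x = [−0.00067 + √(0.00067² + 8.31e-05)]/2 = 4.23 × 10^-3 M
pH = −log[H+] = −log(4.23 × 10^-3) = 2.37

pH = 2.37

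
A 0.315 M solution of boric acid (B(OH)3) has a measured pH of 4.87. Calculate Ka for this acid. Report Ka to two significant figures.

Ka = 5.8 × 10^-10

[H+] = 10^(-4.87) = 1.35 × 10^-5 M
At equilibrium [HA] = 0.315 − 1.35 × 10^-5 = 3.15 × 10^-1 M
Ka = [H+][A-]/[HA] = (1.35 × 10^-5)² / 3.15 × 10^-1 = 5.8 × 10^-10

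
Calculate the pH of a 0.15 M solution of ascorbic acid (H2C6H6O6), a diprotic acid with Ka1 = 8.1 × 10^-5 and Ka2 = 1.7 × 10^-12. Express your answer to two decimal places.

Ka1 ≫ Ka2, so treat the first dissociation as the only significant source of H+.
Ka1 = x²/(0.15 − x) = 8.1 × 10^-5
x ≈ √(8.1 × 10^-5 × 0.15) = 3.49 × 10^-3 M
pH = −log(3.49 × 10^-3) = 2.46

pH = 2.46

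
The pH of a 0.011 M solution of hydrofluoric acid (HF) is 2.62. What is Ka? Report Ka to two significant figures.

[H+] = 10^(-2.62) = 2.40 × 10^-3 M
At equilibrium [HA] = 0.011 − 2.40 × 10^-3 = 8.60 × 10^-3 M
Ka = [H+][A-]/[HA] = (2.40 × 10^-3)² / 8.60 × 10^-3 = 6.7 × 10^-4

Ka = 6.7 × 10^-4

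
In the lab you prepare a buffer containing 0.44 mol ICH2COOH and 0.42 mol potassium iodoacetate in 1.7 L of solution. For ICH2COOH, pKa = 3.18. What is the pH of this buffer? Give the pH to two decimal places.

Henderson–Hasselbalch: pH = pKa + log([ICH2COO-]/[ICH2COOH]) = 3.18 + log(0.42/0.44)
pH = 3.18 + (-0.020) = 3.16

pH = 3.16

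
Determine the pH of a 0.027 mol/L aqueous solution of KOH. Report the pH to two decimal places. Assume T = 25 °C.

pH = 12.43

KOH is a strong base; [OH-] = 0.027 M.
pOH = -log(0.027) = 1.57
pH = 14.00 - 1.57 = 12.43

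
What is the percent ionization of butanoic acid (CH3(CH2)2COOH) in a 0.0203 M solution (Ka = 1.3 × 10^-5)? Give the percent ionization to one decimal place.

2.5%

CH3(CH2)2COOH ⇌ CH3(CH2)2COO- + H+; let x = [H+] at equilibrium.
x ≈ √(Ka·C₀) = √(1.3 × 10^-5 × 0.0203) = 5.14 × 10^-4 M
% ionization = x/C₀ × 100% = 5.14 × 10^-4/0.0203 × 100% = 2.5%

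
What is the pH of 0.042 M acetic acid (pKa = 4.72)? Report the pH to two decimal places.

pH = 3.05

CH3COOH ⇌ CH3COO- + H+
Ka = 10^(−4.72) = 1.91 × 10^-5
Ka = [H+]²/(0.042 − [H+]) = 1.91 × 10^-5
Since Ka ≪ C₀, [H+] ≈ √(Ka·C₀) = 8.96 × 10^-4 M.
Check: 2.1% ionized — well under 5%, approximation valid.
pH = −log(8.96 × 10^-4) = 3.05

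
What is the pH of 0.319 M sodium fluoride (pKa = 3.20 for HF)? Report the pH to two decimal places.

F- is the conjugate base of the weak acid HF.
Ka = 10^(−3.20) = 6.31 × 10^-4
Kb = Kw/Ka = 1.0×10^-14 / 6.31 × 10^-4 = 1.58 × 10^-11
Kb = x²/(0.319 − x) = 1.58 × 10^-11
Assume x ≪ 0.319: x ≈ √(1.58 × 10^-11 × 0.319) = 2.25 × 10^-6 M
Check: 0.0007% ionized — well under 5%, approximation valid.
pOH = 5.65, so pH = 14.00 − pOH = 8.35

pH = 8.35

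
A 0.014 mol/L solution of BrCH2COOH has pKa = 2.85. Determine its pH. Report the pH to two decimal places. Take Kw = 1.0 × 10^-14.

pH = 2.42

BrCH2COOH ⇌ BrCH2COO- + H+
Ka = 10^(−2.85) = 1.41 × 10^-3
Ka = x²/(0.014 − x) = 1.41 × 10^-3
Here C₀/Ka ≈ 9.93, so the small-x approximation fails. Use the quadratic:
x = (−Ka + √(Ka² + 4·Ka·C₀))/2 = 3.79 × 10^-3 M
pH = −log(3.79 × 10^-3) = 2.42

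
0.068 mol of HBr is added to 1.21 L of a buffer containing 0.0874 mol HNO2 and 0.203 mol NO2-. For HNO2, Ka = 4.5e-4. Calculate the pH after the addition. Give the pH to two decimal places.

pH = 3.29

Added H+ converts NO2- to HNO2: HNO2 → 0.155 mol, NO2- → 0.135 mol.
pKa = −log(4.5 × 10^-4) = 3.347
Henderson–Hasselbalch with mole ratio 0.135/0.155: pH = 3.347 + (-0.060)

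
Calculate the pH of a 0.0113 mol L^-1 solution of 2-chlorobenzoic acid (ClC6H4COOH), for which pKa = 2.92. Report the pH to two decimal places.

ClC6H4COOH ⇌ ClC6H4COO- + H+
Ka = 10^(−2.92) = 1.20 × 10^-3
Let x = [H+] at equilibrium. Ka = x²/(0.0113 − x).
x is not negligible relative to C₀; solve x² + 0.0012·x − 1.36e-05 = 0.
x = [−0.0012 + √(0.0012² + 5.42e-05)]/2 = 3.13 × 10^-3 M
pH = −log[H+] = −log(3.13 × 10^-3) = 2.50

pH = 2.50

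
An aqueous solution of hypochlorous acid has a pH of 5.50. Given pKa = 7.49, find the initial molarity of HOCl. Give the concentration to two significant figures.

C₀ = 3.1 × 10^-4 M

[H+] = 10^(-5.50) = 3.16 × 10^-6 M = x
Ka = 10^(−7.49) = 3.24 × 10^-8
Ka = x²/(C₀ − x) ⇒ C₀ = x + x²/Ka
C₀ = 3.16 × 10^-6 + (3.16 × 10^-6)²/(3.24 × 10^-8) = 3.11 × 10^-4 M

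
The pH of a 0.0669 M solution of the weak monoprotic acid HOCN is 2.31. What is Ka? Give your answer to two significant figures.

Ka = 3.9 × 10^-4

[H+] = 10^(-2.31) = 4.90 × 10^-3 M
At equilibrium [HA] = 0.0669 − 4.90 × 10^-3 = 6.20 × 10^-2 M
Ka = [H+][A-]/[HA] = (4.90 × 10^-3)² / 6.20 × 10^-2 = 3.9 × 10^-4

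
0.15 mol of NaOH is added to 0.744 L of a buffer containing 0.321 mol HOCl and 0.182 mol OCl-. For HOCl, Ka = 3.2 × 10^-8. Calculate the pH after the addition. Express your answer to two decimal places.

pH = 7.78

OH- converts HOCl to OCl-: HOCl → 0.171 mol, OCl- → 0.332 mol.
pKa = −log(3.2 × 10^-8) = 7.495
Henderson–Hasselbalch with mole ratio 0.332/0.171: pH = 7.495 + (+0.288)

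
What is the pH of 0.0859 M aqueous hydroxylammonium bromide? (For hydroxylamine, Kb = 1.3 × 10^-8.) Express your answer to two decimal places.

pH = 3.59

NH3OH+ is the conjugate acid of the weak base NH2OH.
Ka = Kw/Kb = 1.0×10^-14 / 1.3 × 10^-8 = 7.69 × 10^-7
From the ICE table, Ka = x²/(0.0859 − x) = 7.69 × 10^-7.
Neglecting x in the denominator: x = √(7.69 × 10^-7 × 0.0859) = 2.57 × 10^-4 M
Check: 0.3% ionized — well under 5%, approximation valid.
pH = −log[H+] = −log(2.57 × 10^-4) = 3.59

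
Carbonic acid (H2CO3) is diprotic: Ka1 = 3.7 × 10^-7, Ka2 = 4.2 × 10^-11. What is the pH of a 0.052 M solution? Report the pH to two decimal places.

Ka1 ≫ Ka2, so treat the first dissociation as the only significant source of H+.
Ka1 = x²/(0.052 − x) = 3.7 × 10^-7
x ≈ √(3.7 × 10^-7 × 0.052) = 1.39 × 10^-4 M
pH = −log(1.39 × 10^-4) = 3.86

pH = 3.86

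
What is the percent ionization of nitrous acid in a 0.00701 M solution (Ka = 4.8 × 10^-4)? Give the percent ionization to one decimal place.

23.0%

HNO2 ⇌ NO2- + H+; let x = [H+] at equilibrium.
Solve x² + 0.00048x − 3.36e-06 = 0 → x = 1.61 × 10^-3 M
% ionization = x/C₀ × 100% = 1.61 × 10^-3/0.00701 × 100% = 23.0%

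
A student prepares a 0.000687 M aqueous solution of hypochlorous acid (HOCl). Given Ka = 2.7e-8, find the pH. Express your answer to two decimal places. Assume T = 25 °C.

pH = 5.37

HOCl ⇌ OCl- + H+
Ka = x²/(0.000687 − x) = 2.7 × 10^-8
Neglecting x in the denominator: x = √(2.7 × 10^-8 × 0.000687) = 4.31 × 10^-6 M
pH = −log[H+] = −log(4.31 × 10^-6) = 5.37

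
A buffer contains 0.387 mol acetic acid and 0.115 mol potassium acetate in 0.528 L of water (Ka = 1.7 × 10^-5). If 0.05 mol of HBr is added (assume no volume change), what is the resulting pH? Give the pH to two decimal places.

After neutralization: n(CH3COOH) = 0.437 mol, n(CH3COO-) = 0.065 mol.
pKa = −log(1.7 × 10^-5) = 4.770
pH = pKa + log([A⁻]/[HA]) = 4.770 + log(0.065/0.437) = 4.770 -0.828

pH = 3.94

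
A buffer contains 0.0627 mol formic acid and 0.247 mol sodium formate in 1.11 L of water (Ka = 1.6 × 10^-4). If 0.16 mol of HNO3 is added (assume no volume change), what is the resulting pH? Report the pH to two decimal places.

pH = 3.39

Added H+ converts HCOO- to HCOOH: HCOOH → 0.223 mol, HCOO- → 0.087 mol.
pKa = −log(1.6 × 10^-4) = 3.796
pH = pKa + log(n_HCOO-/n_HCOOH) = 3.796 + log(0.087/0.223) = 3.796 + (-0.409)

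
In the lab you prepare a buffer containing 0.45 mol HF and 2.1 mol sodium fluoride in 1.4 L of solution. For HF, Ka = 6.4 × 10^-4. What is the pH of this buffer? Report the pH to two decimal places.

pKa = −log(6.4 × 10^-4) = 3.194
Using pH = pKa + log([base]/[acid]) with [base]/[acid] = 2.1/0.45:
pH = 3.194 + (+0.669) = 3.86

pH = 3.86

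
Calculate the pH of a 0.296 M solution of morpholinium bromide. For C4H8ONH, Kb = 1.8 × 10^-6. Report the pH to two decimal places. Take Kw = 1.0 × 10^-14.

pH = 4.39

C4H8ONH2+ is the conjugate acid of the weak base C4H8ONH.
Ka = Kw/Kb = 1.0×10^-14 / 1.8 × 10^-6 = 5.56 × 10^-9
From the ICE table, Ka = x²/(0.296 − x) = 5.56 × 10^-9.
Since Ka ≪ C₀, x ≈ √(Ka·C₀) = 4.06 × 10^-5 M.
pH = −log(4.06 × 10^-5) = 4.39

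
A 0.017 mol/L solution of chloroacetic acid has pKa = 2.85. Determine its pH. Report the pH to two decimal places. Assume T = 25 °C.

pH = 2.37

ClCH2COOH ⇌ ClCH2COO- + H+
Ka = 10^(−2.85) = 1.41 × 10^-3
From the ICE table, Ka = x²/(0.017 − x) = 1.41 × 10^-3.
x is not negligible relative to C₀; solve x² + 0.00141·x − 2.4e-05 = 0.
x = (−Ka + √(Ka² + 4·Ka·C₀))/2 = 4.24 × 10^-3 M
pH = −log[H+] = −log(4.24 × 10^-3) = 2.37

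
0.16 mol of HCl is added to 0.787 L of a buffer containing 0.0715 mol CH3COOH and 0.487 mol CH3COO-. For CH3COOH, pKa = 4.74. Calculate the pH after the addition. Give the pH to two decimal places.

After neutralization: n(CH3COOH) = 0.231 mol, n(CH3COO-) = 0.327 mol.
pH = pKa + log([A⁻]/[HA]) = 4.74 + log(0.327/0.231) = 4.74 +0.151

pH = 4.89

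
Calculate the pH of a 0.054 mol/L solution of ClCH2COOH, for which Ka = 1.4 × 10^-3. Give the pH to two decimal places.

pH = 2.10

ClCH2COOH ⇌ ClCH2COO- + H+
Ka = [H+]²/(0.054 − [H+]) = 1.4 × 10^-3
[H+] is not negligible relative to C₀; solve [H+]² + 0.0014·[H+] − 7.56e-05 = 0.
[H+] = [−0.0014 + √(0.0014² + 0.000302)]/2 = 8.02 × 10^-3 M
pH = −log(8.02 × 10^-3) = 2.10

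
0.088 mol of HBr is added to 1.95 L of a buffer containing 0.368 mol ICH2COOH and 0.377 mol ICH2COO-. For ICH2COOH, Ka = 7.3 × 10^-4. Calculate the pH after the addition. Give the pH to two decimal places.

Added H+ converts ICH2COO- to ICH2COOH: ICH2COOH → 0.456 mol, ICH2COO- → 0.289 mol.
pKa = −log(7.3 × 10^-4) = 3.137
pH = pKa + log(n_ICH2COO-/n_ICH2COOH) = 3.137 + log(0.289/0.456) = 3.137 + (-0.198)

pH = 2.94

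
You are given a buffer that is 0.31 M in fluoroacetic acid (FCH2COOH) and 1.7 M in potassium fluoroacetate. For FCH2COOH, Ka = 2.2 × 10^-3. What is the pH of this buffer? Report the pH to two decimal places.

pH = 3.40

pKa = −log(2.2 × 10^-3) = 2.658
Using pH = pKa + log([base]/[acid]) with [base]/[acid] = 1.7/0.31:
pH = 2.658 + (+0.739) = 3.40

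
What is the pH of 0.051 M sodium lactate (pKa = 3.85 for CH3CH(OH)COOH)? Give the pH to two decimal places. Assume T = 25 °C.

CH3CH(OH)COO- is the conjugate base of the weak acid CH3CH(OH)COOH.
Ka = 10^(−3.85) = 1.41 × 10^-4
Kb = Kw/Ka = 1.0×10^-14 / 1.41 × 10^-4 = 7.09 × 10^-11
Kb = x²/(0.051 − x) = 7.09 × 10^-11
Since Kb ≪ C₀, x ≈ √(Kb·C₀) = 1.90 × 10^-6 M.
pOH = 5.72, so pH = 14.00 − pOH = 8.28

pH = 8.28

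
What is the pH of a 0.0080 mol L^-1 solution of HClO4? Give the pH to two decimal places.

HClO4 is a strong acid and dissociates completely, so [H+] = 0.0080 M.
pH = -log(0.008) = 2.10

pH = 2.10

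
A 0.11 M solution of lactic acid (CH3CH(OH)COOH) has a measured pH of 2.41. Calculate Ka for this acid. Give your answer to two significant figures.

[H+] = 10^(-2.41) = 3.89 × 10^-3 M
At equilibrium [HA] = 0.11 − 3.89 × 10^-3 = 1.06 × 10^-1 M
Ka = [H+][A-]/[HA] = (3.89 × 10^-3)² / 1.06 × 10^-1 = 1.4 × 10^-4

Ka = 1.4 × 10^-4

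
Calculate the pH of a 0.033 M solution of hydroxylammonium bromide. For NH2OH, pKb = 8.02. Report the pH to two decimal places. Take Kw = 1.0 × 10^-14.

NH3OH+ is the conjugate acid of the weak base NH2OH.
Kb = 10^(−8.02) = 9.55 × 10^-9
Ka = Kw/Kb = 1.0×10^-14 / 9.55 × 10^-9 = 1.05 × 10^-6
Let x = [H+] at equilibrium. Ka = x²/(0.033 − x).
Neglecting x in the denominator: x = √(1.05 × 10^-6 × 0.033) = 1.86 × 10^-4 M
pH = −log[H+] = −log(1.86 × 10^-4) = 3.73

pH = 3.73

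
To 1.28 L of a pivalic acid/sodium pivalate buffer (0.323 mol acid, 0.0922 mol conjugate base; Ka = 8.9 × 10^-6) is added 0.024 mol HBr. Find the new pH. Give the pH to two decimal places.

pH = 4.34

Added H+ converts (CH3)3CCOO- to (CH3)3CCOOH: (CH3)3CCOOH → 0.347 mol, (CH3)3CCOO- → 0.0682 mol.
pKa = −log(8.9 × 10^-6) = 5.051
pH = pKa + log(n_(CH3)3CCOO-/n_(CH3)3CCOOH) = 5.051 + log(0.0682/0.347) = 5.051 + (-0.707)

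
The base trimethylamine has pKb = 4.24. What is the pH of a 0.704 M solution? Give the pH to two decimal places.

pH = 11.80

(CH3)3N + H2O ⇌ (CH3)3NH+ + OH-
Kb = 10^(−4.24) = 5.75 × 10^-5
Kb = x²/(0.704 − x) = 5.75 × 10^-5
Since Kb ≪ C₀, x ≈ √(Kb·C₀) = 6.36 × 10^-3 M.
(x/C₀ = 0.9% < 5%, so the approximation holds.)
pOH = 2.20, so pH = 14.00 − pOH = 11.80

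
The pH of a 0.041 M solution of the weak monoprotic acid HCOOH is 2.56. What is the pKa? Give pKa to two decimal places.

[H+] = 10^(-2.56) = 2.75 × 10^-3 M
At equilibrium [HA] = 0.041 − 2.75 × 10^-3 = 3.82 × 10^-2 M
Ka = [H+][A-]/[HA] = (2.75 × 10^-3)² / 3.82 × 10^-2 = 1.98 × 10^-4
pKa = -log(1.98 × 10^-4) = 3.70

pKa = 3.70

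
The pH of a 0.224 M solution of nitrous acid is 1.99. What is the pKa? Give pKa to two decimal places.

pKa = 3.31

[H+] = 10^(-1.99) = 1.02 × 10^-2 M
At equilibrium [HA] = 0.224 − 1.02 × 10^-2 = 2.14 × 10^-1 M
Ka = [H+][A-]/[HA] = (1.02 × 10^-2)² / 2.14 × 10^-1 = 4.86 × 10^-4
pKa = -log(4.86 × 10^-4) = 3.31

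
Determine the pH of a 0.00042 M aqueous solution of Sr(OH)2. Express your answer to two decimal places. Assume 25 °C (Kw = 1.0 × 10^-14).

pH = 10.92

Sr(OH)2 is a strong base (each formula unit releases 2 OH-); [OH-] = 0.00084 M.
pOH = -log(0.00084) = 3.08
pH = 14.00 - 3.08 = 10.92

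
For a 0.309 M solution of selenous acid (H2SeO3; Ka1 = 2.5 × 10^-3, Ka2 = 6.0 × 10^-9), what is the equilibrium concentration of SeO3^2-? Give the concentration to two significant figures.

First ionization gives [H+] ≈ [HSeO3-] = 2.66 × 10^-2 M.
Second step: Ka2 = [H+][SeO3^2-]/[HSeO3-] ≈ [SeO3^2-] (since [H+] ≈ [HSeO3-]).
So [SeO3^2-] ≈ Ka2.

6.0 × 10^-9 M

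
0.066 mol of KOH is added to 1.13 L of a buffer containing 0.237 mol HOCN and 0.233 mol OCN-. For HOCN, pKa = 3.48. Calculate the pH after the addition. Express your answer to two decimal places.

pH = 3.72

OH- converts HOCN to OCN-: HOCN → 0.171 mol, OCN- → 0.299 mol.
pH = pKa + log([A⁻]/[HA]) = 3.48 + log(0.299/0.171) = 3.48 +0.243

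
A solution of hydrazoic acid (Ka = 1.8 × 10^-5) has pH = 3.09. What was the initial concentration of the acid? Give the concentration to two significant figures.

C₀ = 3.8 × 10^-2 M

[H+] = 10^(-3.09) = 8.13 × 10^-4 M = x
Ka = x²/(C₀ − x) ⇒ C₀ = x + x²/Ka
C₀ = 8.13 × 10^-4 + (8.13 × 10^-4)²/(1.8 × 10^-5) = 3.75 × 10^-2 M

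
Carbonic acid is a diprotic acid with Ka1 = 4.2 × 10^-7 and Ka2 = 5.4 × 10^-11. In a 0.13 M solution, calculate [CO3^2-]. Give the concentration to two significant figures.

5.4 × 10^-11 M

First ionization gives [H+] ≈ [HCO3-] = 2.34 × 10^-4 M.
Second step: Ka2 = [H+][CO3^2-]/[HCO3-] ≈ [CO3^2-] (since [H+] ≈ [HCO3-]).
So [CO3^2-] ≈ Ka2.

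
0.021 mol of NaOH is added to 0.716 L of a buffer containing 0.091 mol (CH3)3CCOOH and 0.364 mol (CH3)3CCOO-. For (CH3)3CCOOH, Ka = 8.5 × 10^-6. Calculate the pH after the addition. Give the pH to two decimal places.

OH- converts (CH3)3CCOOH to (CH3)3CCOO-: (CH3)3CCOOH → 0.07 mol, (CH3)3CCOO- → 0.385 mol.
pKa = −log(8.5 × 10^-6) = 5.071
pH = pKa + log([A⁻]/[HA]) = 5.071 + log(0.385/0.07) = 5.071 +0.740

pH = 5.81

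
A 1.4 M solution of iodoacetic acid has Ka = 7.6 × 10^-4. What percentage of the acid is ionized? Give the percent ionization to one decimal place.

ICH2COOH ⇌ ICH2COO- + H+; let x = [H+] at equilibrium.
x ≈ √(Ka·C₀) = √(7.6 × 10^-4 × 1.4) = 3.26 × 10^-2 M
Fraction ionized = 3.26 × 10^-2 / 1.4 = 0.0233 → 2.3%

2.3%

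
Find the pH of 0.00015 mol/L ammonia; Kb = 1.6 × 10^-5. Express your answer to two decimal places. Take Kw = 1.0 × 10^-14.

NH3 + H2O ⇌ NH4+ + OH-
Let x = [OH-] at equilibrium. Kb = x²/(0.00015 − x).
x is not negligible relative to C₀; solve x² + 1.6e-05·x − 2.4e-09 = 0.
x = [−1.6e-05 + √(1.6e-05² + 9.6e-09)]/2 = 4.16 × 10^-5 M
pOH = −log(4.16 × 10^-5) = 4.38; pH = 14.00 − 4.38 = 9.62

pH = 9.62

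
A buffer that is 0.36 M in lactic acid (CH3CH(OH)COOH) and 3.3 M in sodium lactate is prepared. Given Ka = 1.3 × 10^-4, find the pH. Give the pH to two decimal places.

pKa = −log(1.3 × 10^-4) = 3.886
Henderson–Hasselbalch: pH = pKa + log([CH3CH(OH)COO-]/[CH3CH(OH)COOH]) = 3.886 + log(3.3/0.36)
pH = 3.886 + (+0.962) = 4.85

pH = 4.85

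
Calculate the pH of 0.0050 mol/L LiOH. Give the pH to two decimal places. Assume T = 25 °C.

LiOH is a strong base; [OH-] = 0.005 M.
pOH = -log(0.005) = 2.30
pH = 14.00 - 2.30 = 11.70

pH = 11.70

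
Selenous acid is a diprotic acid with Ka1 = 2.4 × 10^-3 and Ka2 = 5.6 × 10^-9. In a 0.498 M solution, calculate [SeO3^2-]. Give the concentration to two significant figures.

5.6 × 10^-9 M

First ionization gives [H+] ≈ [HSeO3-] = 3.34 × 10^-2 M.
Second step: Ka2 = [H+][SeO3^2-]/[HSeO3-] ≈ [SeO3^2-] (since [H+] ≈ [HSeO3-]).
So [SeO3^2-] ≈ Ka2.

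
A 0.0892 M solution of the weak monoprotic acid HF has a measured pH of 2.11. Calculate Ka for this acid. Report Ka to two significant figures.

Ka = 7.4 × 10^-4

[H+] = 10^(-2.11) = 7.76 × 10^-3 M
At equilibrium [HA] = 0.0892 − 7.76 × 10^-3 = 8.14 × 10^-2 M
Ka = [H+][A-]/[HA] = (7.76 × 10^-3)² / 8.14 × 10^-2 = 7.4 × 10^-4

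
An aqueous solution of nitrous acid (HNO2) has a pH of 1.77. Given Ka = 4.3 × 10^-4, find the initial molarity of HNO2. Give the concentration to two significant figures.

C₀ = 6.9 × 10^-1 M

[H+] = 10^(-1.77) = 1.70 × 10^-2 M = x
Ka = x²/(C₀ − x) ⇒ C₀ = x + x²/Ka
C₀ = 1.70 × 10^-2 + (1.70 × 10^-2)²/(4.3 × 10^-4) = 6.89 × 10^-1 M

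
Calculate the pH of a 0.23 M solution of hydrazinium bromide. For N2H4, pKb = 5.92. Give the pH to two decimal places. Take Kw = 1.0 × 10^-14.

pH = 4.36

N2H5+ is the conjugate acid of the weak base N2H4.
Kb = 10^(−5.92) = 1.20 × 10^-6
Ka = Kw/Kb = 1.0×10^-14 / 1.20 × 10^-6 = 8.33 × 10^-9
From the ICE table, Ka = [H+]²/(0.23 − [H+]) = 8.33 × 10^-9.
Since Ka ≪ C₀, [H+] ≈ √(Ka·C₀) = 4.38 × 10^-5 M.
Check: 0.019% ionized — well under 5%, approximation valid.
pH = −log(4.38 × 10^-5) = 4.36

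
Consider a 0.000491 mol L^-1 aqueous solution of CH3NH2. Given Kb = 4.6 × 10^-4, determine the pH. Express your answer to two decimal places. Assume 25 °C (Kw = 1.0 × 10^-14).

pH = 10.47

CH3NH2 + H2O ⇌ CH3NH3+ + OH-
Kb = x²/(0.000491 − x) = 4.6 × 10^-4
The 5% rule fails; solving x² + Kb·x − Kb·C₀ = 0 exactly:
x = (−Kb + √(Kb² + 4·Kb·C₀))/2 = 2.98 × 10^-4 M
pOH = 3.53, so pH = 14.00 − pOH = 10.47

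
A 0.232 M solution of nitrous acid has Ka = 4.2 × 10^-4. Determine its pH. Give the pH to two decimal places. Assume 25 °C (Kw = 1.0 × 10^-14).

HNO2 ⇌ NO2- + H+
Let x = [H+] at equilibrium. Ka = x²/(0.232 − x).
Since Ka ≪ C₀, x ≈ √(Ka·C₀) = 9.87 × 10^-3 M.
Check: 4.3% ionized — well under 5%, approximation valid.
pH = −log[H+] = −log(9.87 × 10^-3) = 2.01

pH = 2.01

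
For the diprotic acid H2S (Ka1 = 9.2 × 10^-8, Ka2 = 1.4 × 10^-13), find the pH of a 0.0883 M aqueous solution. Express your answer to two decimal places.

Since Ka1 ≫ Ka2, the first ionization dominates [H+].
Ka1 = x²/(0.0883 − x) = 9.2 × 10^-8
x ≈ √(9.2 × 10^-8 × 0.0883) = 9.01 × 10^-5 M
pH = −log(9.01 × 10^-5) = 4.05

pH = 4.05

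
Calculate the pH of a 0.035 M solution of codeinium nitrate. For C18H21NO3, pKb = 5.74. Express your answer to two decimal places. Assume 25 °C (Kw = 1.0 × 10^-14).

pH = 4.86

C18H22NO3+ is the conjugate acid of the weak base C18H21NO3.
Kb = 10^(−5.74) = 1.82 × 10^-6
Ka = Kw/Kb = 1.0×10^-14 / 1.82 × 10^-6 = 5.49 × 10^-9
Let x = [H+] at equilibrium. Ka = x²/(0.035 − x).
Assume x ≪ 0.035: x ≈ √(5.49 × 10^-9 × 0.035) = 1.39 × 10^-5 M
(x/C₀ = 0.04% < 5%, so the approximation holds.)
pH = −log[H+] = −log(1.39 × 10^-5) = 4.86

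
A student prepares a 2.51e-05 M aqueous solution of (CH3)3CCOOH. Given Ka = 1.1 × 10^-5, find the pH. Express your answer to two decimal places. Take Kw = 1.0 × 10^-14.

pH = 4.92

(CH3)3CCOOH ⇌ (CH3)3CCOO- + H+
Ka = x²/(2.51e-05 − x) = 1.1 × 10^-5
Here C₀/Ka ≈ 2.28, so the small-x approximation fails. Use the quadratic:
x = (−Ka + √(Ka² + 4·Ka·C₀))/2 = 1.20 × 10^-5 M
pH = −log[H+] = −log(1.20 × 10^-5) = 4.92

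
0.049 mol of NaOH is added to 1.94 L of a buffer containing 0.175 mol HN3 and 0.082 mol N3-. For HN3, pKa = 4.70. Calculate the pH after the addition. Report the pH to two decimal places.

After neutralization: n(HN3) = 0.126 mol, n(N3-) = 0.131 mol.
pH = pKa + log(n_N3-/n_HN3) = 4.70 + log(0.131/0.126) = 4.70 + (+0.017)

pH = 4.72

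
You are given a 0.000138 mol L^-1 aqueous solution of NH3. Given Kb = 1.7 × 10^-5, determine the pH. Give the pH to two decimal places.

NH3 + H2O ⇌ NH4+ + OH-
From the ICE table, Kb = x²/(0.000138 − x) = 1.7 × 10^-5.
x is not negligible relative to C₀; solve x² + 1.7e-05·x − 2.35e-09 = 0.
x = (−Kb + √(Kb² + 4·Kb·C₀))/2 = 4.07 × 10^-5 M
pOH = 4.39, so pH = 14.00 − pOH = 9.61

pH = 9.61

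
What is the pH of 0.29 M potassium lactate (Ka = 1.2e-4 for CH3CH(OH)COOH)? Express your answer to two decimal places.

CH3CH(OH)COO- is the conjugate base of the weak acid CH3CH(OH)COOH.
Kb = Kw/Ka = 1.0×10^-14 / 1.2 × 10^-4 = 8.33 × 10^-11
Kb = [OH-]²/(0.29 − [OH-]) = 8.33 × 10^-11
Since Kb ≪ C₀, [OH-] ≈ √(Kb·C₀) = 4.91 × 10^-6 M.
pOH = −log(4.91 × 10^-6) = 5.31; pH = 14.00 − 5.31 = 8.69

pH = 8.69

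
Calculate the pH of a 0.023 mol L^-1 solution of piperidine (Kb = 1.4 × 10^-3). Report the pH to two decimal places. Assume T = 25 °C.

C5H10NH + H2O ⇌ C5H10NH2+ + OH-
From the ICE table, Kb = x²/(0.023 − x) = 1.4 × 10^-3.
Here C₀/Kb ≈ 16.4, so the small-x approximation fails. Use the quadratic:
x = [−0.0014 + √(0.0014² + 0.000129)]/2 = 5.02 × 10^-3 M
pOH = −log(5.02 × 10^-3) = 2.30; pH = 14.00 − 2.30 = 11.70

pH = 11.70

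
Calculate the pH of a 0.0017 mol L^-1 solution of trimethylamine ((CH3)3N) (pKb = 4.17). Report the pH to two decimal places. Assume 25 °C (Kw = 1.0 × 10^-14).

pH = 10.49

(CH3)3N + H2O ⇌ (CH3)3NH+ + OH-
Kb = 10^(−4.17) = 6.76 × 10^-5
Kb = [OH-]²/(0.0017 − [OH-]) = 6.76 × 10^-5
The 5% rule fails; solving [OH-]² + Kb·[OH-] − Kb·C₀ = 0 exactly:
[OH-] = (−Kb + √(Kb² + 4·Kb·C₀))/2 = 3.07 × 10^-4 M
pOH = 3.51, so pH = 14.00 − pOH = 10.49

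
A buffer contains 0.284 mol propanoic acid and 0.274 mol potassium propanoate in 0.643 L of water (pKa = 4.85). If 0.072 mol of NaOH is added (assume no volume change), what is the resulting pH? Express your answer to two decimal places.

After neutralization: n(CH3CH2COOH) = 0.212 mol, n(CH3CH2COO-) = 0.346 mol.
Henderson–Hasselbalch with mole ratio 0.346/0.212: pH = 4.85 + (+0.213)

pH = 5.06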